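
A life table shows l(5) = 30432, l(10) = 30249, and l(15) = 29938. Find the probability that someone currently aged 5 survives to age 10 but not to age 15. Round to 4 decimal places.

0.0102

This is the probability of reaching 10 but not 15, conditional on being alive at 5: (l(10) − l(15)) / l(5).
= (30249 − 29938) / 30432 = 311 / 30432 = 0.010220.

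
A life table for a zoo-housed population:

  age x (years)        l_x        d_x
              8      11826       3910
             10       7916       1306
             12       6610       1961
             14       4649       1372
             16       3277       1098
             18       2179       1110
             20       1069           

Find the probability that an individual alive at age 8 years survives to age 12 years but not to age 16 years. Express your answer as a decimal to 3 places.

This is the probability of reaching 12 but not 16, conditional on being alive at 8: (l_12 − l_16) / l_8.
= (6610 − 3277) / 11826 = 3333 / 11826 = 0.281837.

0.282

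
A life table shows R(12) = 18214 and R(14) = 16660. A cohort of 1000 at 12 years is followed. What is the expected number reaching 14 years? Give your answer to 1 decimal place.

The relevant probability is 16660/18214 = 0.914681.
Expected number = 1000 × 0.914681 = 914.7.

914.7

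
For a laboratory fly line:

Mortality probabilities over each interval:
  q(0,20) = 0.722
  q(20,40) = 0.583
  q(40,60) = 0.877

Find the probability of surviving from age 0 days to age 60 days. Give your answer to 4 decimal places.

Chaining the interval survival probabilities: (1 − 0.722) × (1 − 0.583) × (1 − 0.877).
= 0.278 × 0.417 × 0.123 = 0.014259.

0.0143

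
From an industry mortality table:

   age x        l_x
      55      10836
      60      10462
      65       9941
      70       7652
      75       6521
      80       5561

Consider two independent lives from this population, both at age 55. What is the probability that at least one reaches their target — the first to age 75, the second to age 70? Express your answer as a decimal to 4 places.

p₁ = l_75/l_55 = 6521/10836 = 0.601790; p₂ = l_70/l_55 = 7652/10836 = 0.706165.
P(at least one) = 1 − (1−p₁)(1−p₂) = 1 − 0.398210 × 0.293835 = 0.882992.

0.8830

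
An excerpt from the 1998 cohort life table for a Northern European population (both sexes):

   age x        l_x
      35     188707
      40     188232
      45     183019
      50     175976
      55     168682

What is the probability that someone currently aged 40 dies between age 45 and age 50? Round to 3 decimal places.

0.037

We want 5|5q40 = (l_45 − l_50)/l_40.
This is the probability of reaching 45 but not 50, conditional on being alive at 40: (l_45 − l_50) / l_40.
= (183019 − 175976) / 188232 = 7043 / 188232 = 0.037417.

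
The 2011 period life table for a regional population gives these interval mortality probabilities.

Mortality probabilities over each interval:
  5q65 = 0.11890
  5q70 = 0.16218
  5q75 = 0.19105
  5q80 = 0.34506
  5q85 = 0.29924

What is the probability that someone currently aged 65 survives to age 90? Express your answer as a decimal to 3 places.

0.274

Survival from 65 to 90 is the product of surviving each interval: (1 − 0.11890) × (1 − 0.16218) × (1 − 0.19105) × (1 − 0.34506) × (1 − 0.29924).
= 0.88110 × 0.83782 × 0.80895 × 0.65494 × 0.70076 = 0.274074.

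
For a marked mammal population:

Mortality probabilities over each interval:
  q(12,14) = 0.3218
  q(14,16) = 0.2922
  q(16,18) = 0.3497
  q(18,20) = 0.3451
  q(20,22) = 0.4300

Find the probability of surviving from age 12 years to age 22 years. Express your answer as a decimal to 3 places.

Survival from 12 to 22 is the product of surviving each interval: (1 − 0.3218) × (1 − 0.2922) × (1 − 0.3497) × (1 − 0.3451) × (1 − 0.4300).
= 0.6782 × 0.7078 × 0.6503 × 0.6549 × 0.5700 = 0.116528.

0.117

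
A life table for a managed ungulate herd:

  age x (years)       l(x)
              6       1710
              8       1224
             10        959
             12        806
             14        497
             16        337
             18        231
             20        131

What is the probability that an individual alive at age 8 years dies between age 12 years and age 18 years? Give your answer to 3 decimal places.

This is the probability of reaching 12 but not 18, conditional on being alive at 8: (l(12) − l(18)) / l(8).
= (806 − 231) / 1224 = 575 / 1224 = 0.469771.

0.470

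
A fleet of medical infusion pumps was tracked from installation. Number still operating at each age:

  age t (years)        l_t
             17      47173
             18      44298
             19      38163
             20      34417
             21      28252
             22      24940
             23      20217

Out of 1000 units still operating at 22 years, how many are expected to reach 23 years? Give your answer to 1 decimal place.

810.6

The relevant probability is 20217/24940 = 0.810626.
Expected number = 1000 × 0.810626 = 810.6.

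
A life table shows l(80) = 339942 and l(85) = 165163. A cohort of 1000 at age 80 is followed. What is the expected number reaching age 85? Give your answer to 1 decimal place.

485.9

The relevant probability is 165163/339942 = 0.485856.
Expected number = 1000 × 0.485856 = 485.9.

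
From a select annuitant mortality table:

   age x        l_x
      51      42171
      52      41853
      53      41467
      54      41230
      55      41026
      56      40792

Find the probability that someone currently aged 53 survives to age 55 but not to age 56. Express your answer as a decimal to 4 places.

0.0056

We want 2|1q53 = (l_55 − l_56)/l_53.
This is the probability of reaching 55 but not 56, conditional on being alive at 53: (l_55 − l_56) / l_53.
= (41026 − 40792) / 41467 = 234 / 41467 = 0.005643.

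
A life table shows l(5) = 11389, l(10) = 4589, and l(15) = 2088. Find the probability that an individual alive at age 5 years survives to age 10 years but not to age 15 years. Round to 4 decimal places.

0.2196

This is the probability of reaching 10 but not 15, conditional on being alive at 5: (l(10) − l(15)) / l(5).
= (4589 − 2088) / 11389 = 2501 / 11389 = 0.219598.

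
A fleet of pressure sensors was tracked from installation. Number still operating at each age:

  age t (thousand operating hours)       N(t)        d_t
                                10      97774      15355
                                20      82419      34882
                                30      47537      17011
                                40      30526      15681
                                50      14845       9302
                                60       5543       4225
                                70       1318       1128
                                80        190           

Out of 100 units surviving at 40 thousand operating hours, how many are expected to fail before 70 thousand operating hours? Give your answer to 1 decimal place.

The relevant probability is 1 − 1318/30526 = 0.956824.
Expected number = 100 × 0.956824 = 95.7.

95.7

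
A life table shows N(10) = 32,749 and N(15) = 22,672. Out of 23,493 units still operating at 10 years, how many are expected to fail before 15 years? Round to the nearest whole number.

The relevant probability is 1 − 22,672/32,749 = 0.307704.
Expected number = 23,493 × 0.307704 = 7229.

7229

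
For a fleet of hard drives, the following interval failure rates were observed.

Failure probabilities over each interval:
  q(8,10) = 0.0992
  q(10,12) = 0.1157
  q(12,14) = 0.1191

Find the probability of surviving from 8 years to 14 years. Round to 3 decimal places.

0.702

Chaining the interval survival probabilities: (1 − 0.0992) × (1 − 0.1157) × (1 − 0.1191).
= 0.9008 × 0.8843 × 0.8809 = 0.701705.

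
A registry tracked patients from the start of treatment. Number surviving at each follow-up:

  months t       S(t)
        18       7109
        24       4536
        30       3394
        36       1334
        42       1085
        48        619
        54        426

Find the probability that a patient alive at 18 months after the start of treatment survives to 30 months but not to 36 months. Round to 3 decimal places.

This is the probability of reaching 30 but not 36, conditional on being alive at 18: (S(30) − S(36)) / S(18).
= (3394 − 1334) / 7109 = 2060 / 7109 = 0.289774.

0.290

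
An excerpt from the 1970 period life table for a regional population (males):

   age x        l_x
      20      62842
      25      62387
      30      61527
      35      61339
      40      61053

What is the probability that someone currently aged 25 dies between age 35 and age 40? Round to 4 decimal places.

We want 10|5q25 = (l_35 − l_40)/l_25.
This is the probability of reaching 35 but not 40, conditional on being alive at 25: (l_35 − l_40) / l_25.
= (61339 − 61053) / 62387 = 286 / 62387 = 0.004584.

0.0046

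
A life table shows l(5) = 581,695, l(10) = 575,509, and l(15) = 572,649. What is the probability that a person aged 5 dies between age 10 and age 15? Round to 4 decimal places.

0.0049

This is the probability of reaching 10 but not 15, conditional on being alive at 5: (l(10) − l(15)) / l(5).
= (575,509 − 572,649) / 581,695 = 2,860 / 581,695 = 0.004917.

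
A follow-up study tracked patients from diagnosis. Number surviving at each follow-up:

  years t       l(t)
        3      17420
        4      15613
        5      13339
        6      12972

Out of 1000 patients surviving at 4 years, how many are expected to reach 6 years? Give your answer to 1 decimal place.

830.8

The relevant probability is 12972/15613 = 0.830846.
Expected number = 1000 × 0.830846 = 830.8.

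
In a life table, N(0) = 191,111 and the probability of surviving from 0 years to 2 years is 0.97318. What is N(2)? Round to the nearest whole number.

185985

N(2) = N(0) × p = 191,111 × 0.97318 = 185985.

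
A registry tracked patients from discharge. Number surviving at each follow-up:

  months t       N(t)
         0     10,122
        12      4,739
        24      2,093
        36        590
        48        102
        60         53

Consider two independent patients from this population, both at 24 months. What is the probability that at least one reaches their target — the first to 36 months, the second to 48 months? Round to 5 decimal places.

p₁ = N(36)/N(24) = 590/2,093 = 0.281892; p₂ = N(48)/N(24) = 102/2,093 = 0.048734.
P(at least one) = 1 − (1−p₁)(1−p₂) = 1 − 0.718108 × 0.951266 = 0.316888.

0.31689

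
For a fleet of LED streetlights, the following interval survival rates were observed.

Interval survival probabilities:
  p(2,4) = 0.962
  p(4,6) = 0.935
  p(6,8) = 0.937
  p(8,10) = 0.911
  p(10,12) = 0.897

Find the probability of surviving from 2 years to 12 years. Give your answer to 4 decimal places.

0.6887

Survival from 2 to 12 is the product of surviving each interval: 0.962 × 0.935 × 0.937 × 0.911 × 0.897.
= 0.688711.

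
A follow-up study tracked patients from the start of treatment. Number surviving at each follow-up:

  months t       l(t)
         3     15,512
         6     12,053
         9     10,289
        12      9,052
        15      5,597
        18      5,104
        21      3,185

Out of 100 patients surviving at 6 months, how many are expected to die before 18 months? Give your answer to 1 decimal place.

The relevant probability is 1 − 5,104/12,053 = 0.576537.
Expected number = 100 × 0.576537 = 57.7.

57.7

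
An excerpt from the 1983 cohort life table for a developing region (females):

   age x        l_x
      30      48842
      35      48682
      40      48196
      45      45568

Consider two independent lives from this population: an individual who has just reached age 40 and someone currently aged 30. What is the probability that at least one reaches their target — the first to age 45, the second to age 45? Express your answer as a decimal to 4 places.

p₁ = l_45/l_40 = 45568/48196 = 0.945473; p₂ = l_45/l_30 = 45568/48842 = 0.932968.
P(at least one) = 1 − (1−p₁)(1−p₂) = 1 − 0.054527 × 0.067032 = 0.996345.

0.9963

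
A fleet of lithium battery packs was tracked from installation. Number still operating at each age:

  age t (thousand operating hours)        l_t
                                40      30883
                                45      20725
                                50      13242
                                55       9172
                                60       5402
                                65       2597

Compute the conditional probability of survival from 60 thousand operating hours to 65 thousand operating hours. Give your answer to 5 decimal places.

0.48075

The conditional survival probability is l_65/l_60 = 2597/5402 = 0.480748.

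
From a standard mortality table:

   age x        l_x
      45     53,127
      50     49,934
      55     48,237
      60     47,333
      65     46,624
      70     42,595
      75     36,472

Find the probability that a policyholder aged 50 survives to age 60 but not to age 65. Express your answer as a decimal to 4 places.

This is the probability of reaching 60 but not 65, conditional on being alive at 50: (l_60 − l_65) / l_50.
= (47,333 − 46,624) / 49,934 = 709 / 49,934 = 0.014199.

0.0142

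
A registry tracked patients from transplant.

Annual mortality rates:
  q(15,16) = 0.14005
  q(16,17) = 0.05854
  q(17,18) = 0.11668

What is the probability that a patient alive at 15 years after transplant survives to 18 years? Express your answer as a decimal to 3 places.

The overall survival probability is (1 − 0.14005) × (1 − 0.05854) × (1 − 0.11668).
= 0.85995 × 0.94146 × 0.88332 = 0.715143.

0.715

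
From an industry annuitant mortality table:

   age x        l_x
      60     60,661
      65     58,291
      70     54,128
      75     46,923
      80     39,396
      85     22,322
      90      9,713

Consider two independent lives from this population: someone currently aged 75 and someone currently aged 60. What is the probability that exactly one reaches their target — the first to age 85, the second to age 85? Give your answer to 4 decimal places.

p₁ = l_85/l_75 = 22,322/46,923 = 0.475716; p₂ = l_85/l_60 = 22,322/60,661 = 0.367979.
P(exactly one) = p₁(1−p₂) + (1−p₁)p₂ = 0.300663 + 0.192926 = 0.493588.

0.4936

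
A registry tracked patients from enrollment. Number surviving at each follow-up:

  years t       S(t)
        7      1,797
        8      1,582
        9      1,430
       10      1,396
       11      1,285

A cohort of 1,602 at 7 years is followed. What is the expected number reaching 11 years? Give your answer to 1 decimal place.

The relevant probability is 1,285/1,797 = 0.715081.
Expected number = 1,602 × 0.715081 = 1145.6.

1145.6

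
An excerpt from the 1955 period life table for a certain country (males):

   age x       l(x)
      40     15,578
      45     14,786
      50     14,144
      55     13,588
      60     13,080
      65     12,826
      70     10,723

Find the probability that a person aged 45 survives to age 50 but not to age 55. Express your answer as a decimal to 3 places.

This is the probability of reaching 50 but not 55, conditional on being alive at 45: (l(50) − l(55)) / l(45).
= (14,144 − 13,588) / 14,786 = 556 / 14,786 = 0.037603.

0.038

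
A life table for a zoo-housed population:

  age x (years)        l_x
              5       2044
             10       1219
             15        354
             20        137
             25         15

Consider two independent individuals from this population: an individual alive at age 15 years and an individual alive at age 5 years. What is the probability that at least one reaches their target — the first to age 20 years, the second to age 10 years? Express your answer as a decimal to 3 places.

p₁ = l_20/l_15 = 137/354 = 0.387006; p₂ = l_10/l_5 = 1219/2044 = 0.596380.
P(at least one) = 1 − (1−p₁)(1−p₂) = 1 − 0.612994 × 0.403620 = 0.752583.

0.753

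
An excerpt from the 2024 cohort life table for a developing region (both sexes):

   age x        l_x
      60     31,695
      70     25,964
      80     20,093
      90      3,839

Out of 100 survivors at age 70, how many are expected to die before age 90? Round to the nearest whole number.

The relevant probability is 1 − 3,839/25,964 = 0.852141.
Expected number = 100 × 0.852141 = 85.

85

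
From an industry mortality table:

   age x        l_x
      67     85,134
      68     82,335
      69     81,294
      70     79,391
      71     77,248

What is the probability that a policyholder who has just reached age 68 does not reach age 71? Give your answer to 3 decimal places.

P(die before 71 | alive at 68) = 1 − l_71/l_68 = 1 − 77,248/82,335 = (5,087)/82,335 = 0.061784.

0.062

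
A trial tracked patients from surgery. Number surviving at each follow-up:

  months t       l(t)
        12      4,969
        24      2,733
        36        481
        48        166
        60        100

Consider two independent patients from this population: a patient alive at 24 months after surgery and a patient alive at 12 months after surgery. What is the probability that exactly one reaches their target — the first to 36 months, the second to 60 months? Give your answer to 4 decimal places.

0.1890

p₁ = l(36)/l(24) = 481/2,733 = 0.175997; p₂ = l(60)/l(12) = 100/4,969 = 0.020125.
P(exactly one) = p₁(1−p₂) + (1−p₁)p₂ = 0.172455 + 0.016583 = 0.189038.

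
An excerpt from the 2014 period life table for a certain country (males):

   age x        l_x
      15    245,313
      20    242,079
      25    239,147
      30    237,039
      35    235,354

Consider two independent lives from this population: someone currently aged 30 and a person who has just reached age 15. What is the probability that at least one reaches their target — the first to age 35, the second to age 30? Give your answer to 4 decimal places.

0.9998

p₁ = l_35/l_30 = 235,354/237,039 = 0.992891; p₂ = l_30/l_15 = 237,039/245,313 = 0.966272.
P(at least one) = 1 − (1−p₁)(1−p₂) = 1 − 0.007109 × 0.033728 = 0.999760.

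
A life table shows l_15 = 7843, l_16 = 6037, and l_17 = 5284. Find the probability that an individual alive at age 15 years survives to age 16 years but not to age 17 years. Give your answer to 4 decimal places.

0.0960

This is the probability of reaching 16 but not 17, conditional on being alive at 15: (l_16 − l_17) / l_15.
= (6037 − 5284) / 7843 = 753 / 7843 = 0.096009.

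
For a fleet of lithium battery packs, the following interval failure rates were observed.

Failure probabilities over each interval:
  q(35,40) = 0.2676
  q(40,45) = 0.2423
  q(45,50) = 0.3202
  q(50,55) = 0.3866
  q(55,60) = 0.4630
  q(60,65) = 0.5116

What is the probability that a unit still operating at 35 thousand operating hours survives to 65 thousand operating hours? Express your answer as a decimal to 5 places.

0.06069

P(survive 35→65) = (1 − 0.2676) × (1 − 0.2423) × (1 − 0.3202) × (1 − 0.3866) × (1 − 0.4630) × (1 − 0.5116).
= 0.7324 × 0.7577 × 0.6798 × 0.6134 × 0.5370 × 0.4884 = 0.060690.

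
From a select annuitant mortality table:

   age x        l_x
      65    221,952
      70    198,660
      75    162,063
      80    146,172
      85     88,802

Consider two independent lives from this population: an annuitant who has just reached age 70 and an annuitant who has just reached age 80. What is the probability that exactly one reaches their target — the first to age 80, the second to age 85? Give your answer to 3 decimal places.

p₁ = l_80/l_70 = 146,172/198,660 = 0.735790; p₂ = l_85/l_80 = 88,802/146,172 = 0.607517.
P(exactly one) = p₁(1−p₂) + (1−p₁)p₂ = 0.288785 + 0.160512 = 0.449297.

0.449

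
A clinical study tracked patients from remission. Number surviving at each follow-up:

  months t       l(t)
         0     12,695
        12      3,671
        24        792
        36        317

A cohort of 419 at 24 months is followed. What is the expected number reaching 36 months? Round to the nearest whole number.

The relevant probability is 317/792 = 0.400253.
Expected number = 419 × 0.400253 = 168.

168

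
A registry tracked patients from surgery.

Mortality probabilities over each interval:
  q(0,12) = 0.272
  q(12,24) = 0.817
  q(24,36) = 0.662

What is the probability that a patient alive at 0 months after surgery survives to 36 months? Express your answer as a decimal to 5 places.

Survival from 0 to 36 is the product of surviving each interval: (1 − 0.272) × (1 − 0.817) × (1 − 0.662).
= 0.728 × 0.183 × 0.338 = 0.045030.

0.04503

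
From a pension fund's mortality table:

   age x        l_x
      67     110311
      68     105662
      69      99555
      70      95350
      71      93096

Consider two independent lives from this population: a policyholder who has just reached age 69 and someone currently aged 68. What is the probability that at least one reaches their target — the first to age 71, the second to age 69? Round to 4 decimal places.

p₁ = l_71/l_69 = 93096/99555 = 0.935121; p₂ = l_69/l_68 = 99555/105662 = 0.942202.
P(at least one) = 1 − (1−p₁)(1−p₂) = 1 − 0.064879 × 0.057798 = 0.996250.

0.9963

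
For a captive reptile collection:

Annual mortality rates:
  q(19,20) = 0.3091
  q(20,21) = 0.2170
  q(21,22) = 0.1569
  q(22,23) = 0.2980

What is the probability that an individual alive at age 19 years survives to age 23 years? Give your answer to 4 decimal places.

0.3202

Chaining the interval survival probabilities: (1 − 0.3091) × (1 − 0.2170) × (1 − 0.1569) × (1 − 0.2980).
= 0.6909 × 0.7830 × 0.8431 × 0.7020 = 0.320179.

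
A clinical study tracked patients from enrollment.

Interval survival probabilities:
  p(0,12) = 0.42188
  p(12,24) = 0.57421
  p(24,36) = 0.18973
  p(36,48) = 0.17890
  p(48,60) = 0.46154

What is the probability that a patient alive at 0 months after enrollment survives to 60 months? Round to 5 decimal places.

0.00380

Survival from 0 to 60 is the product of surviving each interval: 0.42188 × 0.57421 × 0.18973 × 0.17890 × 0.46154.
= 0.003795.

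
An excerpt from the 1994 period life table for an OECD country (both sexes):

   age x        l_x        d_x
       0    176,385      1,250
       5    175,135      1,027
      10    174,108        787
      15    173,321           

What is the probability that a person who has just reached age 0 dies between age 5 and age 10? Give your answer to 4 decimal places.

We want 5|5q0 = (l_5 − l_10)/l_0.
This is the probability of reaching 5 but not 10, conditional on being alive at 0: (l_5 − l_10) / l_0.
= (175,135 − 174,108) / 176,385 = 1,027 / 176,385 = 0.005822.

0.0058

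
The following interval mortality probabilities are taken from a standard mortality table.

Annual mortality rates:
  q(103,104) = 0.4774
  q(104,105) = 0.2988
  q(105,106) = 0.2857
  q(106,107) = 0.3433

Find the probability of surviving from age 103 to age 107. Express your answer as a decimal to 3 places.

0.172

Chaining the interval survival probabilities: (1 − 0.4774) × (1 − 0.2988) × (1 − 0.2857) × (1 − 0.3433).
= 0.5226 × 0.7012 × 0.7143 × 0.6567 = 0.171893.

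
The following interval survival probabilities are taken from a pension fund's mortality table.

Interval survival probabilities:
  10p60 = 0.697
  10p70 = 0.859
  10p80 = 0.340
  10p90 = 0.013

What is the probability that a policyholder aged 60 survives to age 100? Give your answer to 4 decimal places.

40p60 = 0.697 × 0.859 × 0.340 × 0.013.
= 0.002646.

0.0026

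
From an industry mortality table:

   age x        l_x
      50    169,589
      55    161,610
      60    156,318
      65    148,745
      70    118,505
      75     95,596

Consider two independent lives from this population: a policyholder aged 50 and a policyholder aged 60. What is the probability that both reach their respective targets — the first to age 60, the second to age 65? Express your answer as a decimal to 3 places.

p₁ = l_60/l_50 = 156,318/169,589 = 0.921746; p₂ = l_65/l_60 = 148,745/156,318 = 0.951554.
P(both) = p₁ × p₂ = 0.921746 × 0.951554 = 0.877091.

0.877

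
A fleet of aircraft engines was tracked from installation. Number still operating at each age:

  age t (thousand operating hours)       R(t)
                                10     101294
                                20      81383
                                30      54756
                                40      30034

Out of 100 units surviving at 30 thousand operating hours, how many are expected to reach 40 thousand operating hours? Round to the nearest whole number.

55

The relevant probability is 30034/54756 = 0.548506.
Expected number = 100 × 0.548506 = 55.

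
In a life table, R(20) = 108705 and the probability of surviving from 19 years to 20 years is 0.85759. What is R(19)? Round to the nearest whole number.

R(19) = R(20) / p = 108705 / 0.85759 = 126756.

126756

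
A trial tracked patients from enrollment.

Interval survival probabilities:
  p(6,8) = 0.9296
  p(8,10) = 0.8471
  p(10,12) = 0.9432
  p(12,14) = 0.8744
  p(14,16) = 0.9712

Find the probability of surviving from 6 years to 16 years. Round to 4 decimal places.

Chaining the interval survival probabilities: 0.9296 × 0.8471 × 0.9432 × 0.8744 × 0.9712.
= 0.630744.

0.6307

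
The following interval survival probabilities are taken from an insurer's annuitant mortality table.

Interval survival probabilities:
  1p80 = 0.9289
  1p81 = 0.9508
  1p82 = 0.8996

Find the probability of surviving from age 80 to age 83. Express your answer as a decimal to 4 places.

Survival from 80 to 83 is the product of surviving each interval: 0.9289 × 0.9508 × 0.8996.
= 0.794525.

0.7945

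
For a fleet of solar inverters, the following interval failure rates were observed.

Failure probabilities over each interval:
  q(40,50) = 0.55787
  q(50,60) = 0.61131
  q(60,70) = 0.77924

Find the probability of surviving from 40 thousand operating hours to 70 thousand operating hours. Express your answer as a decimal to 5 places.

0.03794

Chaining the interval survival probabilities: (1 − 0.55787) × (1 − 0.61131) × (1 − 0.77924).
= 0.44213 × 0.38869 × 0.22076 = 0.037938.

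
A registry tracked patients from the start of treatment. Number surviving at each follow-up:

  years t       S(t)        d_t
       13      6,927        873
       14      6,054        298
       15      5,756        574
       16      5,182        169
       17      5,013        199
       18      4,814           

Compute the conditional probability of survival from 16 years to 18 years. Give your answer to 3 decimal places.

0.929

The conditional survival probability is S(18)/S(16) = 4,814/5,182 = 0.928985.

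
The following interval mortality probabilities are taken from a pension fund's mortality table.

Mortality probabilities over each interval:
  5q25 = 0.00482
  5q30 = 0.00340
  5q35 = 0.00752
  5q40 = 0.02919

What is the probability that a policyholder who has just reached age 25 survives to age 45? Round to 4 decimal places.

0.9556

Chaining the interval survival probabilities: (1 − 0.00482) × (1 − 0.00340) × (1 − 0.00752) × (1 − 0.02919).
= 0.99518 × 0.99660 × 0.99248 × 0.97081 = 0.955605.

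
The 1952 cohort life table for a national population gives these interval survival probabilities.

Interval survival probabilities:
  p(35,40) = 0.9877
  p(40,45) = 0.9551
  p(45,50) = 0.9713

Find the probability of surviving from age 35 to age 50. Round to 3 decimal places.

0.916

P(survive 35→50) = 0.9877 × 0.9551 × 0.9713.
= 0.916278.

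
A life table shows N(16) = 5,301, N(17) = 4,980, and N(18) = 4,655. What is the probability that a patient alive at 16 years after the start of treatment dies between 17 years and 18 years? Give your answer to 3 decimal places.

This is the probability of reaching 17 but not 18, conditional on being alive at 16: (N(17) − N(18)) / N(16).
= (4,980 − 4,655) / 5,301 = 325 / 5,301 = 0.061309.

0.061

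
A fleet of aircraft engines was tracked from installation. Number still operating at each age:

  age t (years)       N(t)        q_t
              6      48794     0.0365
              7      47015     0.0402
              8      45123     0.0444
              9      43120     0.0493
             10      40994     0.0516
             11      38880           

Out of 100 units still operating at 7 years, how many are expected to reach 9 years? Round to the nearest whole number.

92

The relevant probability is 43120/47015 = 0.917154.
Expected number = 100 × 0.917154 = 92.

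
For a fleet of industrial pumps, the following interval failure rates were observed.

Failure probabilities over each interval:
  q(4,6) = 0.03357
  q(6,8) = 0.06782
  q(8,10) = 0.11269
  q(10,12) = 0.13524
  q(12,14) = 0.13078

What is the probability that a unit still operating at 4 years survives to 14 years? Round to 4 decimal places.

0.6009

Chaining the interval survival probabilities: (1 − 0.03357) × (1 − 0.06782) × (1 − 0.11269) × (1 − 0.13524) × (1 − 0.13078).
= 0.96643 × 0.93218 × 0.88731 × 0.86476 × 0.86922 = 0.600857.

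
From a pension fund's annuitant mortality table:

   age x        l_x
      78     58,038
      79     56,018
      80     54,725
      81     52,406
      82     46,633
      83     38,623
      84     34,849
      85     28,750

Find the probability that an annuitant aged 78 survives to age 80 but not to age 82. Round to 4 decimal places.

We want 2|2q78 = (l_80 − l_82)/l_78.
This is the probability of reaching 80 but not 82, conditional on being alive at 78: (l_80 − l_82) / l_78.
= (54,725 − 46,633) / 58,038 = 8,092 / 58,038 = 0.139426.

0.1394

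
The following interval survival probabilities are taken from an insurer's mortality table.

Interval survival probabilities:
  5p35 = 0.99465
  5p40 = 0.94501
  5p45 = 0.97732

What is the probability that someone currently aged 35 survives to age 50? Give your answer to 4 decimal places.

15p35 = 0.99465 × 0.94501 × 0.97732.
= 0.918636.

0.9186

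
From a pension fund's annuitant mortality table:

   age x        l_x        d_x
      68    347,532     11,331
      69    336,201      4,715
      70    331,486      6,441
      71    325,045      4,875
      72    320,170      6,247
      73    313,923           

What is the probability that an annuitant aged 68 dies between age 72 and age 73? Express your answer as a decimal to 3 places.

0.018

We want 4|1q68 = (l_72 − l_73)/l_68.
This is the probability of reaching 72 but not 73, conditional on being alive at 68: (l_72 − l_73) / l_68.
= (320,170 − 313,923) / 347,532 = 6,247 / 347,532 = 0.017975.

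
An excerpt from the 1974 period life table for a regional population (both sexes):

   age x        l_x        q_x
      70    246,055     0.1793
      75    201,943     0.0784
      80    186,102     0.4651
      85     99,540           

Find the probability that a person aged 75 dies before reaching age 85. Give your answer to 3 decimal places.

0.507

P(die before 85 | alive at 75) = 1 − l_85/l_75 = 1 − 99,540/201,943 = (102,403)/201,943 = 0.507089.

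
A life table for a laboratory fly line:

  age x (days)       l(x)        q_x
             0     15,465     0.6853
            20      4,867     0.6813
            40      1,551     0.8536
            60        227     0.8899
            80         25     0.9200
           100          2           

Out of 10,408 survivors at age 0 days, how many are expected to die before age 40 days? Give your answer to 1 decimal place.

The relevant probability is 1 − 1,551/15,465 = 0.899709.
Expected number = 10,408 × 0.899709 = 9364.2.

9364.2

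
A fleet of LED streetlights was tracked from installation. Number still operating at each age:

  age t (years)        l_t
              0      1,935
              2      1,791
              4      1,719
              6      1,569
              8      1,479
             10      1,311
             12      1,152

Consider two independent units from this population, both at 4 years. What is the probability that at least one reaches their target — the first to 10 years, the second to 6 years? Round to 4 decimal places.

0.9793

p₁ = l_10/l_4 = 1,311/1,719 = 0.762653; p₂ = l_6/l_4 = 1,569/1,719 = 0.912740.
P(at least one) = 1 − (1−p₁)(1−p₂) = 1 − 0.237347 × 0.087260 = 0.979289.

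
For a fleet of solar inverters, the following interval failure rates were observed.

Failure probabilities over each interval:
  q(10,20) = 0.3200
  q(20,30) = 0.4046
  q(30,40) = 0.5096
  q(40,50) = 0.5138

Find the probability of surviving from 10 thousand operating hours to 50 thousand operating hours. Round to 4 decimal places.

The overall survival probability is (1 − 0.3200) × (1 − 0.4046) × (1 − 0.5096) × (1 − 0.5138).
= 0.6800 × 0.5954 × 0.4904 × 0.4862 = 0.096535.

0.0965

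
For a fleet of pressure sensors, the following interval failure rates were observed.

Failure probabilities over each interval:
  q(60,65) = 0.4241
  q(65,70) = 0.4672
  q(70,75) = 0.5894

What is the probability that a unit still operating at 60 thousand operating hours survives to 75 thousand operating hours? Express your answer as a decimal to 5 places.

P(survive 60→75) = (1 − 0.4241) × (1 − 0.4672) × (1 − 0.5894).
= 0.5759 × 0.5328 × 0.4106 = 0.125988.

0.12599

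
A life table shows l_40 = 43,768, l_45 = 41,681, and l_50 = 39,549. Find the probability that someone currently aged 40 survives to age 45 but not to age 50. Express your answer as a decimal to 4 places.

We want 5|5q40 = (l_45 − l_50)/l_40.
This is the probability of reaching 45 but not 50, conditional on being alive at 40: (l_45 − l_50) / l_40.
= (41,681 − 39,549) / 43,768 = 2,132 / 43,768 = 0.048711.

0.0487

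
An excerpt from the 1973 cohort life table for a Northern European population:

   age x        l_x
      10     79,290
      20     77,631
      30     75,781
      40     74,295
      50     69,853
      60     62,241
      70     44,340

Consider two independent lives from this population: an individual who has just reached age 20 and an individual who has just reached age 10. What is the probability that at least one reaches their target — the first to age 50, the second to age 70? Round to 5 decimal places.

p₁ = l_50/l_20 = 69,853/77,631 = 0.899808; p₂ = l_70/l_10 = 44,340/79,290 = 0.559213.
P(at least one) = 1 − (1−p₁)(1−p₂) = 1 − 0.100192 × 0.440787 = 0.955837.

0.95584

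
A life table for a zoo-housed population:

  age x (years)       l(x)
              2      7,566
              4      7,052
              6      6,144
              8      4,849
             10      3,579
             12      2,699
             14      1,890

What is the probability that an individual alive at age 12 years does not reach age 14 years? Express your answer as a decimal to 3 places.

0.300

P(die before 14 | alive at 12) = 1 − l(14)/l(12) = 1 − 1,890/2,699 = (809)/2,699 = 0.299741.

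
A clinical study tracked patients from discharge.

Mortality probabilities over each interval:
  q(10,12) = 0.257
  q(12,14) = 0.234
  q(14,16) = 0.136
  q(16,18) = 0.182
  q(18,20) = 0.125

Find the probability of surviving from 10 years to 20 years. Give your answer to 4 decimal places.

The overall survival probability is (1 − 0.257) × (1 − 0.234) × (1 − 0.136) × (1 − 0.182) × (1 − 0.125).
= 0.743 × 0.766 × 0.864 × 0.818 × 0.875 = 0.351959.

0.3520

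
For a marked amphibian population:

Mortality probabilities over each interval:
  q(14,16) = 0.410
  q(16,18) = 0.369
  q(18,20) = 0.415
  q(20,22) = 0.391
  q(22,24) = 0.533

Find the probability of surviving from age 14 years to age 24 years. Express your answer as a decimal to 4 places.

0.0619

Survival from 14 to 24 is the product of surviving each interval: (1 − 0.410) × (1 − 0.369) × (1 − 0.415) × (1 − 0.391) × (1 − 0.533).
= 0.590 × 0.631 × 0.585 × 0.609 × 0.467 = 0.061940.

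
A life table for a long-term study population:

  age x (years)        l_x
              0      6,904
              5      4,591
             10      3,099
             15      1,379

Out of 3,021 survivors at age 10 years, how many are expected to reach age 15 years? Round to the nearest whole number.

The relevant probability is 1,379/3,099 = 0.444982.
Expected number = 3,021 × 0.444982 = 1344.

1344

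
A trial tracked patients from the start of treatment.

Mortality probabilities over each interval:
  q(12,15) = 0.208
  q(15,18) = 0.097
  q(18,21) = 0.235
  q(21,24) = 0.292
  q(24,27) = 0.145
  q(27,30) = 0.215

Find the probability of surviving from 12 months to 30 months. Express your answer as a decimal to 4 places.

0.2600

The overall survival probability is (1 − 0.208) × (1 − 0.097) × (1 − 0.235) × (1 − 0.292) × (1 − 0.145) × (1 − 0.215).
= 0.792 × 0.903 × 0.765 × 0.708 × 0.855 × 0.785 = 0.259982.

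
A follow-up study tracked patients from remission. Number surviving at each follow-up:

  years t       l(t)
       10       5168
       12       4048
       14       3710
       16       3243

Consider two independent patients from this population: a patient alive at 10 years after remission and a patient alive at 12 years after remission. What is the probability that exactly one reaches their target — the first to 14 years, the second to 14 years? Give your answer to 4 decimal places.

0.3185

p₁ = l(14)/l(10) = 3710/5168 = 0.717879; p₂ = l(14)/l(12) = 3710/4048 = 0.916502.
P(exactly one) = p₁(1−p₂) + (1−p₁)p₂ = 0.059941 + 0.258564 = 0.318506.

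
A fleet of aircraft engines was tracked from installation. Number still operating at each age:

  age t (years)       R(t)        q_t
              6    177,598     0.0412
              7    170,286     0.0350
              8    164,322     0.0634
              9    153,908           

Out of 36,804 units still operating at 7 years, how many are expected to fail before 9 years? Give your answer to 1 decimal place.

The relevant probability is 1 − 153,908/170,286 = 0.096179.
Expected number = 36,804 × 0.096179 = 3539.8.

3539.8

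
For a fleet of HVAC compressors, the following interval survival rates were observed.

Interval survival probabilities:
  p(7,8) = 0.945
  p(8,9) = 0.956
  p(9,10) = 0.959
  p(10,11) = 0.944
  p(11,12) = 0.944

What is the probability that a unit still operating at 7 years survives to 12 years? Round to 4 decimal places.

0.7721

Survival from 7 to 12 is the product of surviving each interval: 0.945 × 0.956 × 0.959 × 0.944 × 0.944.
= 0.772062.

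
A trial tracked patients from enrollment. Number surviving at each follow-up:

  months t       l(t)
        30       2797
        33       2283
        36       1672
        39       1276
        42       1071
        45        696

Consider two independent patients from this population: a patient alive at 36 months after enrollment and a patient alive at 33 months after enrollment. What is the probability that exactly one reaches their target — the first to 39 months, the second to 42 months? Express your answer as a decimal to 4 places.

0.5163

p₁ = l(39)/l(36) = 1276/1672 = 0.763158; p₂ = l(42)/l(33) = 1071/2283 = 0.469120.
P(exactly one) = p₁(1−p₂) + (1−p₁)p₂ = 0.405145 + 0.111107 = 0.516253.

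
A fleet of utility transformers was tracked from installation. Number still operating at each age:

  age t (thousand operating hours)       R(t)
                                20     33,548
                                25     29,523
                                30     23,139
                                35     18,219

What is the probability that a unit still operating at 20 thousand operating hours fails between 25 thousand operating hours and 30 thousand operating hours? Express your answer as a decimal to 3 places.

This is the probability of reaching 25 but not 30, conditional on being operational at 20: (R(25) − R(30)) / R(20).
= (29,523 − 23,139) / 33,548 = 6,384 / 33,548 = 0.190295.

0.190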